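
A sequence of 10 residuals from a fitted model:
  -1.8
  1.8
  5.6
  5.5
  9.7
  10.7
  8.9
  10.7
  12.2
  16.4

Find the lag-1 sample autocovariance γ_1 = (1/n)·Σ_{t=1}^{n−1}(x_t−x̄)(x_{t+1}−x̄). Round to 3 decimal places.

13.349

Mean x̄ = (-1.8 + 1.8 + 5.6 + 5.5 + 9.7 + 10.7 + 8.9 + 10.7 + 12.2 + 16.4)/10 = 7.9700
Σ_{t=1}^{9}(x_t−x̄)(x_{t+1}−x̄) = 133.4921
γ_1 = 133.4921 / 10 = 13.349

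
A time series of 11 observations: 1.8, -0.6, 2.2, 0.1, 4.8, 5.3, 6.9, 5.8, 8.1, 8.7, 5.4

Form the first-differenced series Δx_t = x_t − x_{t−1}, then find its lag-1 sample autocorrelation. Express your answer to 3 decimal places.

First differences Δx: -2.4, 2.8, -2.1, 4.7, 0.5, 1.6, -1.1, 2.3, 0.6, -3.3
Mean of differences = 0.3600
Numerator Σ(Δx_t−Δx̄)(Δx_{t+1}−Δx̄) = -27.6876
Denominator Σ(Δx_t−Δx̄)² = 59.3640
r_1(Δx) = -27.6876 / 59.3640 = -0.466

-0.466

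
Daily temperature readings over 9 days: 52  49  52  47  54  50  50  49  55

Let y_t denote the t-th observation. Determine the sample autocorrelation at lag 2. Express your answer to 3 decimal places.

Mean ȳ = (52 + 49 + 52 + 47 + 54 + 50 + 50 + 49 + 55)/9 = 50.8889
Σ(y_t−ȳ)(y_{t+2}−ȳ) = (1.2346) + (7.3457) + (3.4568) + (3.4568) + (-2.7654) + (1.6790) + (-3.6543) = 10.7531
Denominator Σ(y_t−ȳ)² = 52.8889
r_2 = 10.7531 / 52.8889 = 0.203

0.203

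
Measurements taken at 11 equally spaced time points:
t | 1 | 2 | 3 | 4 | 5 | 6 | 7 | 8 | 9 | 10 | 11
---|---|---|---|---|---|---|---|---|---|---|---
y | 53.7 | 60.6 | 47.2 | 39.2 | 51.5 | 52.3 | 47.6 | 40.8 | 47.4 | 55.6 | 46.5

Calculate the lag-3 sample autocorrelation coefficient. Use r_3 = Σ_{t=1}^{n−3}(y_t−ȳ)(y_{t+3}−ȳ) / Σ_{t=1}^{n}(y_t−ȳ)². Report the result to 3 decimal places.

Mean ȳ = (53.7 + 60.6 + 47.2 + 39.2 + 51.5 + 52.3 + 47.6 + 40.8 + 47.4 + 55.6 + 46.5)/11 = 49.3091
Numerator Σ_{t=1}^{8}(y_t−ȳ)(y_{t+3}−ȳ) = -19.8830
Denominator Σ(y_t−ȳ)² = 393.5891
r_3 = -19.8830 / 393.5891 = -0.051

-0.051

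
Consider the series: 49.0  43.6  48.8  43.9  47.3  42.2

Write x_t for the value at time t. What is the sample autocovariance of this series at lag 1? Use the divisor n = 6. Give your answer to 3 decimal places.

-4.598

Mean x̄ = (49.0 + 43.6 + 48.8 + 43.9 + 47.3 + 42.2)/6 = 45.8000
Deviations: 3.2000, -2.2000, 3.0000, -1.9000, 1.5000, -3.6000
Σ_{t=1}^{5}(x_t−x̄)(x_{t+1}−x̄) = -27.5900
γ_1 = -27.5900 / 6 = -4.598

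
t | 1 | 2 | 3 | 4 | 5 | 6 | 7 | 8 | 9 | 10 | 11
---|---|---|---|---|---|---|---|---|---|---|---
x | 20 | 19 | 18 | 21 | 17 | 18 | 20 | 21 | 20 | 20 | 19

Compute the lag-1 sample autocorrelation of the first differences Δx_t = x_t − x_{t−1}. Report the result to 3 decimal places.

First differences Δx: -1, -1, 3, -4, 1, 2, 1, -1, 0, -1
Mean of differences = -0.1000
Numerator Σ(Δx_t−Δx̄)(Δx_{t+1}−Δx̄) = -14.9100
Denominator Σ(Δx_t−Δx̄)² = 34.9000
r_1(Δx) = -14.9100 / 34.9000 = -0.427

-0.427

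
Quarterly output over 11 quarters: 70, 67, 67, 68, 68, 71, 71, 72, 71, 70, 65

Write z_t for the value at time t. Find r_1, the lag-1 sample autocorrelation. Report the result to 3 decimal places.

Mean z̄ = (70 + 67 + 67 + 68 + 68 + 71 + 71 + 72 + 71 + 70 + 65)/11 = 69.0909
Numerator Σ_{t=1}^{10}(z_t−z̄)(z_{t+1}−z̄) = 16.6281
Denominator Σ(z_t−z̄)² = 48.9091
r_1 = 16.6281 / 48.9091 = 0.340

0.340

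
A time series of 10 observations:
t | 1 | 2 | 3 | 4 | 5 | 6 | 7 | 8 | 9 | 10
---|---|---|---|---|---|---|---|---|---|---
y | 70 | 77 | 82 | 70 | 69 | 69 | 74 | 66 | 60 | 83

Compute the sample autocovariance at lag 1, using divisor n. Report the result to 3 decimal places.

-4.300

Mean ȳ = (70 + 77 + 82 + 70 + 69 + 69 + 74 + 66 + 60 + 83)/10 = 72.0000
Σ_{t=1}^{9}(y_t−ȳ)(y_{t+1}−ȳ) = -43.0000
γ_1 = -43.0000 / 10 = -4.300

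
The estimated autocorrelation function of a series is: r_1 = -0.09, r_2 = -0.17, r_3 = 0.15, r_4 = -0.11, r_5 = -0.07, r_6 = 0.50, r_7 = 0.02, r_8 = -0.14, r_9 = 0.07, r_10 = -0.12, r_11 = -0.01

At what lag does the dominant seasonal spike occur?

The largest autocorrelation is r_6 = 0.50; the remaining lags stay at or below 0.15.
The dominant spike at lag 6 indicates a seasonal period of 6.

6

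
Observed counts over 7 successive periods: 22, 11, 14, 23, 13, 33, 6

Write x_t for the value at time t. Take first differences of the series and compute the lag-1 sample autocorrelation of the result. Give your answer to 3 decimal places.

First differences Δx: -11, 3, 9, -10, 20, -27
Mean of differences = -2.6667
Numerator Σ(Δx_t−Δx̄)(Δx_{t+1}−Δx̄) = -784.4444
Denominator Σ(Δx_t−Δx̄)² = 1397.3333
r_1(Δx) = -784.4444 / 1397.3333 = -0.561

-0.561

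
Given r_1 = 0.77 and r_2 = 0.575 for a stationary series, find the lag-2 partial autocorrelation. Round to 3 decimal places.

φ_{22} = (r_2 − r_1²) / (1 − r_1²)
r_1² = (0.77)² = 0.5929
Numerator = 0.575 − 0.5929 = -0.0179; denominator = 1 − 0.5929 = 0.4071
φ_{22} = -0.0179 / 0.4071 = -0.044

-0.044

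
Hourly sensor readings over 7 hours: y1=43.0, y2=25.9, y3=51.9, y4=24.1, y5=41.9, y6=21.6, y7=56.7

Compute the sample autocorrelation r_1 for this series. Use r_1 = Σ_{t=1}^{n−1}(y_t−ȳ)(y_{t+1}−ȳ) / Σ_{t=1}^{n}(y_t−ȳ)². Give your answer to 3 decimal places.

-0.713

Mean ȳ = (43.0 + 25.9 + 51.9 + 24.1 + 41.9 + 21.6 + 56.7)/7 = 37.8714
Deviations from mean: 5.1286, -11.9714, 14.0286, -13.7714, 4.0286, -16.2714, 18.8286
Numerator Σ_{t=1}^{6}(y_t−ȳ)(y_{t+1}−ȳ) = -849.9294
Denominator Σ(y_t−ȳ)² = 1191.5743
r_1 = -849.9294 / 1191.5743 = -0.713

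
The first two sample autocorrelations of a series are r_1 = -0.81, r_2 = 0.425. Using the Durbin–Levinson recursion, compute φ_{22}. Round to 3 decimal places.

-0.672

φ_{22} = (r_2 − r_1²) / (1 − r_1²)
r_1² = (-0.81)² = 0.6561
Numerator = 0.425 − 0.6561 = -0.2311; denominator = 1 − 0.6561 = 0.3439
φ_{22} = -0.2311 / 0.3439 = -0.672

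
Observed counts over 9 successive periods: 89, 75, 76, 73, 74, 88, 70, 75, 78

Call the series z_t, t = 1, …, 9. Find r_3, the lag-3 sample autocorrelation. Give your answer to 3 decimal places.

Mean z̄ = (89 + 75 + 76 + 73 + 74 + 88 + 70 + 75 + 78)/9 = 77.5556
Σ(z_t−z̄)(z_{t+3}−z̄) = (-52.1358) + (9.0864) + (-16.2469) + (34.4198) + (9.0864) + (4.6420) = -11.1481
Denominator Σ(z_t−z̄)² = 346.2222
r_3 = -11.1481 / 346.2222 = -0.032

-0.032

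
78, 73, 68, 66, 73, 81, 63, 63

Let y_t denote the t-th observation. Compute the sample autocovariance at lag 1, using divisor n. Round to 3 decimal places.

Mean ȳ = (78 + 73 + 68 + 66 + 73 + 81 + 63 + 63)/8 = 70.6250
Deviations: 7.3750, 2.3750, -2.6250, -4.6250, 2.3750, 10.3750, -7.6250, -7.6250
Σ_{t=1}^{7}(y_t−ȳ)(y_{t+1}−ȳ) = 16.1094
γ_1 = 16.1094 / 8 = 2.014

2.014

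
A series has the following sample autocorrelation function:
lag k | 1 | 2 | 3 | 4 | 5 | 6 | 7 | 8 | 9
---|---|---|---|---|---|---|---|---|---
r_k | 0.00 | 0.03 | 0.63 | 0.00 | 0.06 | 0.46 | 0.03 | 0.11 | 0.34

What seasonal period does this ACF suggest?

The largest autocorrelation is r_3 = 0.63, with weaker echoes at lags 6 (0.46) and 9 (0.34); the remaining lags stay at or below 0.11.
The dominant spike at lag 3 indicates a seasonal period of 3.

3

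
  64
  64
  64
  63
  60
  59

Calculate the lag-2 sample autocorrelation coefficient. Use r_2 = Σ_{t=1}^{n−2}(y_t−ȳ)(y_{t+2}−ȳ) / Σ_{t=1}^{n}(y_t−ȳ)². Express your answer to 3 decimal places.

-0.088

Mean ȳ = (64 + 64 + 64 + 63 + 60 + 59)/6 = 62.3333
Deviations from mean: 1.6667, 1.6667, 1.6667, 0.6667, -2.3333, -3.3333
Numerator Σ_{t=1}^{4}(y_t−ȳ)(y_{t+2}−ȳ) = -2.2222
Denominator Σ(y_t−ȳ)² = 25.3333
r_2 = -2.2222 / 25.3333 = -0.088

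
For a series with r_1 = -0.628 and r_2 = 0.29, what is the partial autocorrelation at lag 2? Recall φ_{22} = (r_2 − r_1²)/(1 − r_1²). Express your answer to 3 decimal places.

φ_{22} = (r_2 − r_1²) / (1 − r_1²)
r_1² = (-0.628)² = 0.394384
Numerator = 0.29 − 0.3944 = -0.1044; denominator = 1 − 0.3944 = 0.6056
φ_{22} = -0.1044 / 0.6056 = -0.172

-0.172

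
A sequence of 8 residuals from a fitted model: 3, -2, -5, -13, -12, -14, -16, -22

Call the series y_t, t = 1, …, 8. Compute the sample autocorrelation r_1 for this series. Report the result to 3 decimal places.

0.511

Mean ȳ = (3 − 2 − 5 − 13 − 12 − 14 − 16 − 22)/8 = -10.1250
Deviations from mean: 13.1250, 8.1250, 5.1250, -2.8750, -1.8750, -3.8750, -5.8750, -11.8750
Numerator Σ_{t=1}^{7}(y_t−ȳ)(y_{t+1}−ȳ) = 238.7344
Denominator Σ(y_t−ȳ)² = 466.8750
r_1 = 238.7344 / 466.8750 = 0.511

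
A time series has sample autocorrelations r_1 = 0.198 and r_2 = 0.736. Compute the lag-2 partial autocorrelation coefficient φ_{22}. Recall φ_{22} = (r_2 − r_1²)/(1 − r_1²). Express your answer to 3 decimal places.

0.725

φ_{22} = (r_2 − r_1²) / (1 − r_1²)
r_1² = (0.198)² = 0.039204
Numerator = 0.736 − 0.0392 = 0.6968; denominator = 1 − 0.0392 = 0.9608
φ_{22} = 0.6968 / 0.9608 = 0.725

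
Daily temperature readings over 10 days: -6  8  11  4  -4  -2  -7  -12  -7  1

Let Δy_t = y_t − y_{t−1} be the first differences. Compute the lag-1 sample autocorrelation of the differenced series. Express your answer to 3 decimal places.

First differences Δy: 14, 3, -7, -8, 2, -5, -5, 5, 8
Mean of differences = 0.7778
Numerator Σ(Δy_t−Δȳ)(Δy_{t+1}−Δȳ) = 102.0617
Denominator Σ(Δy_t−Δȳ)² = 455.5556
r_1(Δy) = 102.0617 / 455.5556 = 0.224

0.224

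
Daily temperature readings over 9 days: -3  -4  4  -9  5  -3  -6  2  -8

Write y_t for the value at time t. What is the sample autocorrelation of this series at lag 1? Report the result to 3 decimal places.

Mean ȳ = (-3 − 4 + 4 − 9 + 5 − 3 − 6 + 2 − 8)/9 = -2.4444
Numerator Σ_{t=1}^{8}(y_t−ȳ)(y_{t+1}−ȳ) = -142.8642
Denominator Σ(y_t−ȳ)² = 206.2222
r_1 = -142.8642 / 206.2222 = -0.693

-0.693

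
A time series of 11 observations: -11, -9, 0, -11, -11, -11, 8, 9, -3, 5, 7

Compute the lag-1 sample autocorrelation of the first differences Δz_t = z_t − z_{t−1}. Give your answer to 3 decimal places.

First differences Δz: 2, 9, -11, 0, 0, 19, 1, -12, 8, 2
Mean of differences = 1.8000
Numerator Σ(Δz_t−Δz̄)(Δz_{t+1}−Δz̄) = -182.4400
Denominator Σ(Δz_t−Δz̄)² = 747.6000
r_1(Δz) = -182.4400 / 747.6000 = -0.244

-0.244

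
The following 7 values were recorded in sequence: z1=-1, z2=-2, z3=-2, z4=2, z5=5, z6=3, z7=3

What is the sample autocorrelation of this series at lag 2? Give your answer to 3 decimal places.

Mean z̄ = (-1 − 2 − 2 + 2 + 5 + 3 + 3)/7 = 1.1429
Deviations from mean: -2.1429, -3.1429, -3.1429, 0.8571, 3.8571, 1.8571, 1.8571
Σ(z_t−z̄)(z_{t+2}−z̄) = (6.7347) + (-2.6939) + (-12.1224) + (1.5918) + (7.1633) = 0.6735
Denominator Σ(z_t−z̄)² = 46.8571
r_2 = 0.6735 / 46.8571 = 0.014

0.014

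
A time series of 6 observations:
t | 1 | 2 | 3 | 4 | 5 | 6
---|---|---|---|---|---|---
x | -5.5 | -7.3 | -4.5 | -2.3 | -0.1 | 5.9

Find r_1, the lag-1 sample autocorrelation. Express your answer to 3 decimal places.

Mean x̄ = (-5.5 − 7.3 − 4.5 − 2.3 − 0.1 + 5.9)/6 = -2.3000
Deviations from mean: -3.2000, -5.0000, -2.2000, 0.0000, 2.2000, 8.2000
Numerator Σ_{t=1}^{5}(x_t−x̄)(x_{t+1}−x̄) = 45.0400
Denominator Σ(x_t−x̄)² = 112.1600
r_1 = 45.0400 / 112.1600 = 0.402

0.402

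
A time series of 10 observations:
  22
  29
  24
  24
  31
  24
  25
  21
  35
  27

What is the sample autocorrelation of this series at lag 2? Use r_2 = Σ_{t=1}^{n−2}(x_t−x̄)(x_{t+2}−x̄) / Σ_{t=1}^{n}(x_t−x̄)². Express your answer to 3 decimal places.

-0.069

Mean x̄ = (22 + 29 + 24 + 24 + 31 + 24 + 25 + 21 + 35 + 27)/10 = 26.2000
Numerator Σ_{t=1}^{8}(x_t−x̄)(x_{t+2}−x̄) = -11.6800
Denominator Σ(x_t−x̄)² = 169.6000
r_2 = -11.6800 / 169.6000 = -0.069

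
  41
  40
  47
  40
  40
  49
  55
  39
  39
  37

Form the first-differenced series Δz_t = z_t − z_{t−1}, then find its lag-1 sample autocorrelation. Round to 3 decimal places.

-0.208

First differences Δz: -1, 7, -7, 0, 9, 6, -16, 0, -2
Mean of differences = -0.4444
Numerator Σ(Δz_t−Δz̄)(Δz_{t+1}−Δz̄) = -98.6420
Denominator Σ(Δz_t−Δz̄)² = 474.2222
r_1(Δz) = -98.6420 / 474.2222 = -0.208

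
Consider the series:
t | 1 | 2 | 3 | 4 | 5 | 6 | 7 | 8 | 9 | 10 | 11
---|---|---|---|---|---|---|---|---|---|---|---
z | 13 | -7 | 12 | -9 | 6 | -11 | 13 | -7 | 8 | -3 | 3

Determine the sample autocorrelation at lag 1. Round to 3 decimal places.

Mean z̄ = (13 − 7 + 12 − 9 + 6 − 11 + 13 − 7 + 8 − 3 + 3)/11 = 1.6364
Numerator Σ_{t=1}^{10}(z_t−z̄)(z_{t+1}−z̄) = -731.9504
Denominator Σ(z_t−z̄)² = 870.5455
r_1 = -731.9504 / 870.5455 = -0.841

-0.841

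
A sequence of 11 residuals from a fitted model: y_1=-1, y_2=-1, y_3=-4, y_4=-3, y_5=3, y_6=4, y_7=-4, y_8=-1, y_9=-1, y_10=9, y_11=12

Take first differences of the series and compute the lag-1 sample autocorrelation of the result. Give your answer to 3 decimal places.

-0.036

First differences Δy: 0, -3, 1, 6, 1, -8, 3, 0, 10, 3
Mean of differences = 1.3000
Numerator Σ(Δy_t−Δȳ)(Δy_{t+1}−Δȳ) = -7.6900
Denominator Σ(Δy_t−Δȳ)² = 212.1000
r_1(Δy) = -7.6900 / 212.1000 = -0.036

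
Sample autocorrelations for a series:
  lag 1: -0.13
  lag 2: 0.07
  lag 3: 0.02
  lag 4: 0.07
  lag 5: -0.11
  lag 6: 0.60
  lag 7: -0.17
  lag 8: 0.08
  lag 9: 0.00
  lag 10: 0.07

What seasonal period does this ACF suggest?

6

The largest autocorrelation is r_6 = 0.60; the remaining lags stay at or below 0.08.
The dominant spike at lag 6 indicates a seasonal period of 6.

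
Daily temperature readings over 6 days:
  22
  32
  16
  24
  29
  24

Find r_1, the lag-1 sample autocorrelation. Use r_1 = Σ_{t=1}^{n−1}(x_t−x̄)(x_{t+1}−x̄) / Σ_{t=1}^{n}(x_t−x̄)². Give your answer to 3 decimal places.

-0.532

Mean x̄ = (22 + 32 + 16 + 24 + 29 + 24)/6 = 24.5000
Deviations from mean: -2.5000, 7.5000, -8.5000, -0.5000, 4.5000, -0.5000
Σ(x_t−x̄)(x_{t+1}−x̄) = (-18.7500) + (-63.7500) + (4.2500) + (-2.2500) + (-2.2500) = -82.7500
Denominator Σ(x_t−x̄)² = 155.5000
r_1 = -82.7500 / 155.5000 = -0.532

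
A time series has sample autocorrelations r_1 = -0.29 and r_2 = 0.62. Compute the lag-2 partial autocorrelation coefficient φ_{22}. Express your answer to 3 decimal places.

φ_{22} = (r_2 − r_1²) / (1 − r_1²)
r_1² = (-0.29)² = 0.0841
Numerator = 0.62 − 0.0841 = 0.5359; denominator = 1 − 0.0841 = 0.9159
φ_{22} = 0.5359 / 0.9159 = 0.585

0.585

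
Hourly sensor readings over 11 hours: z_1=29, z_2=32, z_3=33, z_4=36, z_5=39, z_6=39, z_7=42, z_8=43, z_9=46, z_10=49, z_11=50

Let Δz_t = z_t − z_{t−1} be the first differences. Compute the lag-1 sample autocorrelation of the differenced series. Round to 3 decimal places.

-0.551

First differences Δz: 3, 1, 3, 3, 0, 3, 1, 3, 3, 1
Mean of differences = 2.1000
Numerator Σ(Δz_t−Δz̄)(Δz_{t+1}−Δz̄) = -7.1100
Denominator Σ(Δz_t−Δz̄)² = 12.9000
r_1(Δz) = -7.1100 / 12.9000 = -0.551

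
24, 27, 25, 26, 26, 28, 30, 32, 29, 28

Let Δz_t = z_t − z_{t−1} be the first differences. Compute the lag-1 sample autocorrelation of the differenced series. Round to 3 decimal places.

-0.119

First differences Δz: 3, -2, 1, 0, 2, 2, 2, -3, -1
Mean of differences = 0.4444
Numerator Σ(Δz_t−Δz̄)(Δz_{t+1}−Δz̄) = -4.0864
Denominator Σ(Δz_t−Δz̄)² = 34.2222
r_1(Δz) = -4.0864 / 34.2222 = -0.119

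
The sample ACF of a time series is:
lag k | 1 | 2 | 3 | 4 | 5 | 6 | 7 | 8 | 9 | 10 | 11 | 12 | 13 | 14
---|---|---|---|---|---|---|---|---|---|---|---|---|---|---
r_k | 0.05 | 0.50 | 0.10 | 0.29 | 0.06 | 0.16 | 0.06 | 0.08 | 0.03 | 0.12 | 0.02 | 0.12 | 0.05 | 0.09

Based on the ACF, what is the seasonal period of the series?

2

The largest autocorrelation is r_2 = 0.50, with weaker echoes at lags 4 (0.29) and 6 (0.16); the remaining lags stay at or below 0.12.
The dominant spike at lag 2 indicates a seasonal period of 2.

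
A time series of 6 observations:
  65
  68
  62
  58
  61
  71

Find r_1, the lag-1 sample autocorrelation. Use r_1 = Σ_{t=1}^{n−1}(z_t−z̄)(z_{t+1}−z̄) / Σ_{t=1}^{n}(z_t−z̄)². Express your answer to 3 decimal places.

0.053

Mean z̄ = (65 + 68 + 62 + 58 + 61 + 71)/6 = 64.1667
Deviations from mean: 0.8333, 3.8333, -2.1667, -6.1667, -3.1667, 6.8333
Numerator Σ_{t=1}^{5}(z_t−z̄)(z_{t+1}−z̄) = 6.1389
Denominator Σ(z_t−z̄)² = 114.8333
r_1 = 6.1389 / 114.8333 = 0.053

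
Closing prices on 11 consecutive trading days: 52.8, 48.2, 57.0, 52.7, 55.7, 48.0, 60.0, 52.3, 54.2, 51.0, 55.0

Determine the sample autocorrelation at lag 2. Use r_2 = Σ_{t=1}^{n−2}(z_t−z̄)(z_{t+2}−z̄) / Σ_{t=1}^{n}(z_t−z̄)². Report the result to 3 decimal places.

Mean z̄ = (52.8 + 48.2 + 57.0 + 52.7 + 55.7 + 48.0 + 60.0 + 52.3 + 54.2 + 51.0 + 55.0)/11 = 53.3545
Numerator Σ_{t=1}^{9}(z_t−z̄)(z_{t+2}−z̄) = 44.1331
Denominator Σ(z_t−z̄)² = 129.0073
r_2 = 44.1331 / 129.0073 = 0.342

0.342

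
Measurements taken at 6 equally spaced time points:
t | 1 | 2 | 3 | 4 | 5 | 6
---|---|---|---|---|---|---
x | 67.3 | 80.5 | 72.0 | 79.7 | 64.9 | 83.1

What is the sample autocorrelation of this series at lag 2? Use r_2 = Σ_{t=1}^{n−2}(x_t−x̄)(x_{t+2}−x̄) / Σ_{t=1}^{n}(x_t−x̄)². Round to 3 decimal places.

0.410

Mean x̄ = (67.3 + 80.5 + 72.0 + 79.7 + 64.9 + 83.1)/6 = 74.5833
Σ(x_t−x̄)(x_{t+2}−x̄) = (18.8153) + (30.2736) + (25.0153) + (43.5769) = 117.6811
Denominator Σ(x_t−x̄)² = 287.2083
r_2 = 117.6811 / 287.2083 = 0.410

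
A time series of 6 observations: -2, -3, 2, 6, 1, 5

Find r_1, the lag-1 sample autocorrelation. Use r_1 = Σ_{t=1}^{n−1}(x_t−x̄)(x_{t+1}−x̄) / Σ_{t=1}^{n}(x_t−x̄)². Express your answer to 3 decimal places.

Mean x̄ = (-2 − 3 + 2 + 6 + 1 + 5)/6 = 1.5000
Deviations from mean: -3.5000, -4.5000, 0.5000, 4.5000, -0.5000, 3.5000
Σ(x_t−x̄)(x_{t+1}−x̄) = (15.7500) + (-2.2500) + (2.2500) + (-2.2500) + (-1.7500) = 11.7500
Denominator Σ(x_t−x̄)² = 65.5000
r_1 = 11.7500 / 65.5000 = 0.179

0.179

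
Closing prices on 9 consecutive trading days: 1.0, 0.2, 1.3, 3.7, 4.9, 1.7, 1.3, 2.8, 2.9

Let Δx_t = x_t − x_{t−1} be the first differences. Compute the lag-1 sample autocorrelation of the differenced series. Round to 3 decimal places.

First differences Δx: -0.8, 1.1, 2.4, 1.2, -3.2, -0.4, 1.5, 0.1
Mean of differences = 0.2375
Numerator Σ(Δx_t−Δx̄)(Δx_{t+1}−Δx̄) = 0.9561
Denominator Σ(Δx_t−Δx̄)² = 21.2588
r_1(Δx) = 0.9561 / 21.2588 = 0.045

0.045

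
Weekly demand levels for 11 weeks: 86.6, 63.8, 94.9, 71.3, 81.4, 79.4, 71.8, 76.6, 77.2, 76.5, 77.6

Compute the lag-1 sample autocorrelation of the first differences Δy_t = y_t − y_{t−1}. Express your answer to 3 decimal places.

First differences Δy: -22.8, 31.1, -23.6, 10.1, -2.0, -7.6, 4.8, 0.6, -0.7, 1.1
Mean of differences = -0.9000
Numerator Σ(Δy_t−Δȳ)(Δy_{t+1}−Δȳ) = -1710.5700
Denominator Σ(Δy_t−Δȳ)² = 2224.7800
r_1(Δy) = -1710.5700 / 2224.7800 = -0.769

-0.769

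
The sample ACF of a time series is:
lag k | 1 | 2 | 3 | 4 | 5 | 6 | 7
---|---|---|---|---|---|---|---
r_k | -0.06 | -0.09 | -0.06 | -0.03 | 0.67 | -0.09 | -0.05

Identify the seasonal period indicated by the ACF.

5

The largest autocorrelation is r_5 = 0.67; the remaining lags stay at or below -0.03.
The dominant spike at lag 5 indicates a seasonal period of 5.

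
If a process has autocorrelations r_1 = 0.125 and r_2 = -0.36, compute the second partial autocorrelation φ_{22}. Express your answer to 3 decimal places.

-0.382

φ_{22} = (r_2 − r_1²) / (1 − r_1²)
r_1² = (0.125)² = 0.015625
Numerator = -0.36 − 0.0156 = -0.3756; denominator = 1 − 0.0156 = 0.9844
φ_{22} = -0.3756 / 0.9844 = -0.382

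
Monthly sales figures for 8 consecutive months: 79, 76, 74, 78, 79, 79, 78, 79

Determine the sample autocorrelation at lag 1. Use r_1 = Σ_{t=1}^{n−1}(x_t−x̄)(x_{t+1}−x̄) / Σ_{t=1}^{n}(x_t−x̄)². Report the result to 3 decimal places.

Mean x̄ = (79 + 76 + 74 + 78 + 79 + 79 + 78 + 79)/8 = 77.7500
Σ(x_t−x̄)(x_{t+1}−x̄) = (-2.1875) + (6.5625) + (-0.9375) + (0.3125) + (1.5625) + (0.3125) + (0.3125) = 5.9375
Denominator Σ(x_t−x̄)² = 23.5000
r_1 = 5.9375 / 23.5000 = 0.253

0.253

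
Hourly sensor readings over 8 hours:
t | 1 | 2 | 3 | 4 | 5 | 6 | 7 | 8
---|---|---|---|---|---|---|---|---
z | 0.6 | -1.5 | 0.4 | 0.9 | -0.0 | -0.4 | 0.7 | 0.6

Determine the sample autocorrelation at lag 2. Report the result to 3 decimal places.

-0.436

Mean z̄ = (0.6 − 1.5 + 0.4 + 0.9 − 0.0 − 0.4 + 0.7 + 0.6)/8 = 0.1625
Deviations from mean: 0.4375, -1.6625, 0.2375, 0.7375, -0.1625, -0.5625, 0.5375, 0.4375
Numerator Σ_{t=1}^{6}(z_t−z̄)(z_{t+2}−z̄) = -1.9091
Denominator Σ(z_t−z̄)² = 4.3788
r_2 = -1.9091 / 4.3788 = -0.436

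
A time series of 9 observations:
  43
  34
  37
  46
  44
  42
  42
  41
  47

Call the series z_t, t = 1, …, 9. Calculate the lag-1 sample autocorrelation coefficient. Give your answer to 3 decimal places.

Mean z̄ = (43 + 34 + 37 + 46 + 44 + 42 + 42 + 41 + 47)/9 = 41.7778
Numerator Σ_{t=1}^{8}(z_t−z̄)(z_{t+1}−z̄) = 13.1728
Denominator Σ(z_t−z̄)² = 135.5556
r_1 = 13.1728 / 135.5556 = 0.097

0.097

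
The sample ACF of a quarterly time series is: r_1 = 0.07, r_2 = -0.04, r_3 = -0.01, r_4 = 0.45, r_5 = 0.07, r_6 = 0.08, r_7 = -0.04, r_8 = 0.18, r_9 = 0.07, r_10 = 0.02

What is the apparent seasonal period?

4

The largest autocorrelation is r_4 = 0.45, with a weaker echo at lag 8 (0.18); the remaining lags stay at or below 0.08.
The dominant spike at lag 4 indicates a seasonal period of 4.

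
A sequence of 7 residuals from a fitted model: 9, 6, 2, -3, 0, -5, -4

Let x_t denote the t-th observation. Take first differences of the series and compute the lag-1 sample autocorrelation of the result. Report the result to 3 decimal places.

First differences Δx: -3, -4, -5, 3, -5, 1
Mean of differences = -2.1667
Numerator Σ(Δx_t−Δx̄)(Δx_{t+1}−Δx̄) = -31.5278
Denominator Σ(Δx_t−Δx̄)² = 56.8333
r_1(Δx) = -31.5278 / 56.8333 = -0.555

-0.555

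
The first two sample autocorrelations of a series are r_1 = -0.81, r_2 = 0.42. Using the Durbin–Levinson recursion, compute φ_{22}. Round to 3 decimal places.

φ_{22} = (r_2 − r_1²) / (1 − r_1²)
r_1² = (-0.81)² = 0.6561
Numerator = 0.42 − 0.6561 = -0.2361; denominator = 1 − 0.6561 = 0.3439
φ_{22} = -0.2361 / 0.3439 = -0.687

-0.687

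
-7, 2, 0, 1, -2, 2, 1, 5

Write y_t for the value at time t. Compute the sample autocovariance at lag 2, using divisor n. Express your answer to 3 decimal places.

Mean ȳ = (-7 + 2 + 0 + 1 − 2 + 2 + 1 + 5)/8 = 0.2500
Σ_{t=1}^{6}(y_t−ȳ)(y_{t+2}−ȳ) = 11.6250
γ_2 = 11.6250 / 8 = 1.453

1.453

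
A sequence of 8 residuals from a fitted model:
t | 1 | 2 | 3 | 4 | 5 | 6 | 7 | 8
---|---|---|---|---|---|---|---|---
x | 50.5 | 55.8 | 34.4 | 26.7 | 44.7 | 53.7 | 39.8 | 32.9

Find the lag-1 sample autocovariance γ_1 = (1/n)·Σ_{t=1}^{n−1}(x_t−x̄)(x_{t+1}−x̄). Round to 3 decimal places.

Mean x̄ = (50.5 + 55.8 + 34.4 + 26.7 + 44.7 + 53.7 + 39.8 + 32.9)/8 = 42.3125
Deviations: 8.1875, 13.4875, -7.9125, -15.6125, 2.3875, 11.3875, -2.5125, -9.4125
Σ_{t=1}^{7}(x_t−x̄)(x_{t+1}−x̄) = 112.1936
γ_1 = 112.1936 / 8 = 14.024

14.024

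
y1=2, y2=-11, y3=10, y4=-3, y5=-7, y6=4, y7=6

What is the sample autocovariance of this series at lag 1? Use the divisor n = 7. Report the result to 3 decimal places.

Mean ȳ = (2 − 11 + 10 − 3 − 7 + 4 + 6)/7 = 0.1429
Deviations: 1.8571, -11.1429, 9.8571, -3.1429, -7.1429, 3.8571, 5.8571
Σ_{t=1}^{6}(y_t−ȳ)(y_{t+1}−ȳ) = -144.0204
γ_1 = -144.0204 / 7 = -20.574

-20.574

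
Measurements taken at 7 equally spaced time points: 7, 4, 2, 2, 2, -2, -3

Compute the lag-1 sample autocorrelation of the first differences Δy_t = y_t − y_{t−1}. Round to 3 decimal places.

-0.208

First differences Δy: -3, -2, 0, 0, -4, -1
Mean of differences = -1.6667
Numerator Σ(Δy_t−Δȳ)(Δy_{t+1}−Δȳ) = -2.7778
Denominator Σ(Δy_t−Δȳ)² = 13.3333
r_1(Δy) = -2.7778 / 13.3333 = -0.208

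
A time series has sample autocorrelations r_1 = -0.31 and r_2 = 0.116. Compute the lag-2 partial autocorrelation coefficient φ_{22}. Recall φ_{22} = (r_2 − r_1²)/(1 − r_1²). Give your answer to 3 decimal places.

φ_{22} = (r_2 − r_1²) / (1 − r_1²)
r_1² = (-0.31)² = 0.0961
Numerator = 0.116 − 0.0961 = 0.0199; denominator = 1 − 0.0961 = 0.9039
φ_{22} = 0.0199 / 0.9039 = 0.022

0.022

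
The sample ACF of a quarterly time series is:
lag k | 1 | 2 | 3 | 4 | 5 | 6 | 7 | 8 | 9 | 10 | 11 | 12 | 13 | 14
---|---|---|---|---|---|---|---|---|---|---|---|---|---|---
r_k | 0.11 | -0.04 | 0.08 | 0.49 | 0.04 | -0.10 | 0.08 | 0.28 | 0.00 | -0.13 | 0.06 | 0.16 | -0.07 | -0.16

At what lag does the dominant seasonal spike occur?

4

The largest autocorrelation is r_4 = 0.49, with weaker echoes at lags 8 (0.28) and 12 (0.16); the remaining lags stay at or below 0.11.
The dominant spike at lag 4 indicates a seasonal period of 4.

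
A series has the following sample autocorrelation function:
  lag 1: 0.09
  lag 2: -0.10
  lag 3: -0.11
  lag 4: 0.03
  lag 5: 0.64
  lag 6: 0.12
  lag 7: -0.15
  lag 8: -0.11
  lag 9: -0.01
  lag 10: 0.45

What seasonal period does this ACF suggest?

The largest autocorrelation is r_5 = 0.64, with a weaker echo at lag 10 (0.45); the remaining lags stay at or below 0.12.
The dominant spike at lag 5 indicates a seasonal period of 5.

5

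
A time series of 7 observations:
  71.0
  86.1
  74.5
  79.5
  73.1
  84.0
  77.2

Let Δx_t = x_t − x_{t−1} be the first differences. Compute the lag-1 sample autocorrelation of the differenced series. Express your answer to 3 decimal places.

First differences Δx: 15.1, -11.6, 5.0, -6.4, 10.9, -6.8
Mean of differences = 1.0333
Numerator Σ(Δx_t−Δx̄)(Δx_{t+1}−Δx̄) = -407.9378
Denominator Σ(Δx_t−Δx̄)² = 587.1733
r_1(Δx) = -407.9378 / 587.1733 = -0.695

-0.695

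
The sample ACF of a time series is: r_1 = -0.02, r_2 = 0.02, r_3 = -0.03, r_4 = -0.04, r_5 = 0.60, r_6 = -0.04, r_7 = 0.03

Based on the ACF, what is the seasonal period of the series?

5

The largest autocorrelation is r_5 = 0.60; the remaining lags stay at or below 0.03.
The dominant spike at lag 5 indicates a seasonal period of 5.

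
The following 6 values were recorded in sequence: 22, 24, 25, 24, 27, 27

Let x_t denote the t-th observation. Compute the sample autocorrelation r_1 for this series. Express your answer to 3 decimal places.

Mean x̄ = (22 + 24 + 25 + 24 + 27 + 27)/6 = 24.8333
Deviations from mean: -2.8333, -0.8333, 0.1667, -0.8333, 2.1667, 2.1667
Σ(x_t−x̄)(x_{t+1}−x̄) = (2.3611) + (-0.1389) + (-0.1389) + (-1.8056) + (4.6944) = 4.9722
Denominator Σ(x_t−x̄)² = 18.8333
r_1 = 4.9722 / 18.8333 = 0.264

0.264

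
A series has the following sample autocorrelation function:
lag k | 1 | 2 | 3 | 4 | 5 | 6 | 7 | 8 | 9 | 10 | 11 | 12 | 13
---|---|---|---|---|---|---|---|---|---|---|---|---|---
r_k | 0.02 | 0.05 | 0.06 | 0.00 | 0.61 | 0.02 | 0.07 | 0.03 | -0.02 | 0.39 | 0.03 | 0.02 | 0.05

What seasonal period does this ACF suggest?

The largest autocorrelation is r_5 = 0.61, with a weaker echo at lag 10 (0.39); the remaining lags stay at or below 0.07.
The dominant spike at lag 5 indicates a seasonal period of 5.

5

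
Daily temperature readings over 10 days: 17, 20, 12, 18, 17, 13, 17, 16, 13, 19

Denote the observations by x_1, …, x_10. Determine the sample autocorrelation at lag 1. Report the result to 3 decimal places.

-0.498

Mean x̄ = (17 + 20 + 12 + 18 + 17 + 13 + 17 + 16 + 13 + 19)/10 = 16.2000
Numerator Σ_{t=1}^{9}(x_t−x̄)(x_{t+1}−x̄) = -32.6400
Denominator Σ(x_t−x̄)² = 65.6000
r_1 = -32.6400 / 65.6000 = -0.498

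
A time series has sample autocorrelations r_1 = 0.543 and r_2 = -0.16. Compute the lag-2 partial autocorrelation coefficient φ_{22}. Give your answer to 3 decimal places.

φ_{22} = (r_2 − r_1²) / (1 − r_1²)
r_1² = (0.543)² = 0.294849
Numerator = -0.16 − 0.2948 = -0.4548; denominator = 1 − 0.2948 = 0.7052
φ_{22} = -0.4548 / 0.7052 = -0.645

-0.645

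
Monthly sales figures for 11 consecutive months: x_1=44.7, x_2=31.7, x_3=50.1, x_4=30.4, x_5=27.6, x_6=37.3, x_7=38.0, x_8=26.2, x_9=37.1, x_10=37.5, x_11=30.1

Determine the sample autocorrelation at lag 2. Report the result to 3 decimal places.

-0.057

Mean x̄ = (44.7 + 31.7 + 50.1 + 30.4 + 27.6 + 37.3 + 38.0 + 26.2 + 37.1 + 37.5 + 30.1)/11 = 35.5182
Numerator Σ_{t=1}^{9}(x_t−x̄)(x_{t+2}−x̄) = -30.5179
Denominator Σ(x_t−x̄)² = 532.3564
r_2 = -30.5179 / 532.3564 = -0.057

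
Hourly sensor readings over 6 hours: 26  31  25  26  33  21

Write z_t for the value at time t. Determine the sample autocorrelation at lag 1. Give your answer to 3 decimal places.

Mean z̄ = (26 + 31 + 25 + 26 + 33 + 21)/6 = 27.0000
Numerator Σ_{t=1}^{5}(z_t−z̄)(z_{t+1}−z̄) = -52.0000
Denominator Σ(z_t−z̄)² = 94.0000
r_1 = -52.0000 / 94.0000 = -0.553

-0.553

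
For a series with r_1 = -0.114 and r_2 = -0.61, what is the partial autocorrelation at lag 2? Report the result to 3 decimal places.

φ_{22} = (r_2 − r_1²) / (1 − r_1²)
r_1² = (-0.114)² = 0.012996
Numerator = -0.61 − 0.0130 = -0.6230; denominator = 1 − 0.0130 = 0.9870
φ_{22} = -0.6230 / 0.9870 = -0.631

-0.631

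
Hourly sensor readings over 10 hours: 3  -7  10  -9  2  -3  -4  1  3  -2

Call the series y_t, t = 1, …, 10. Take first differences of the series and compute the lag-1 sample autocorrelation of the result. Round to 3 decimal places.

First differences Δy: -10, 17, -19, 11, -5, -1, 5, 2, -5
Mean of differences = -0.5556
Numerator Σ(Δy_t−Δȳ)(Δy_{t+1}−Δȳ) = -751.7531
Denominator Σ(Δy_t−Δȳ)² = 948.2222
r_1(Δy) = -751.7531 / 948.2222 = -0.793

-0.793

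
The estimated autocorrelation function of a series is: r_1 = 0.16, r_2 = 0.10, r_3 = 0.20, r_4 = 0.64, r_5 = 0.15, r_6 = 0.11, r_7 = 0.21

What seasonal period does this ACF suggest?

The largest autocorrelation is r_4 = 0.64; the remaining lags stay at or below 0.21.
The dominant spike at lag 4 indicates a seasonal period of 4.

4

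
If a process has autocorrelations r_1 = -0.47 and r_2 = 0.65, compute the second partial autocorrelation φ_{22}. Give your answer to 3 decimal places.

0.551

φ_{22} = (r_2 − r_1²) / (1 − r_1²)
r_1² = (-0.47)² = 0.2209
Numerator = 0.65 − 0.2209 = 0.4291; denominator = 1 − 0.2209 = 0.7791
φ_{22} = 0.4291 / 0.7791 = 0.551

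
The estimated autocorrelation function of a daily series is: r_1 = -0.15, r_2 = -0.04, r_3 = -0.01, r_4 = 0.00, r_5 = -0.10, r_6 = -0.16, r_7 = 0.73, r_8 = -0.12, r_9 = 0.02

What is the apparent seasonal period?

The largest autocorrelation is r_7 = 0.73; the remaining lags stay at or below 0.02.
The dominant spike at lag 7 indicates a seasonal period of 7.

7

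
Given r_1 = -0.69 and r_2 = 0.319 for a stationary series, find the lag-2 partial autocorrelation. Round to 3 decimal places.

-0.300

φ_{22} = (r_2 − r_1²) / (1 − r_1²)
r_1² = (-0.69)² = 0.4761
Numerator = 0.319 − 0.4761 = -0.1571; denominator = 1 − 0.4761 = 0.5239
φ_{22} = -0.1571 / 0.5239 = -0.300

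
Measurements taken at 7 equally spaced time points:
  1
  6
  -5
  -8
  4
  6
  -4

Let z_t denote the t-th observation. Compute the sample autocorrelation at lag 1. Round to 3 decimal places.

-0.082

Mean z̄ = (1 + 6 − 5 − 8 + 4 + 6 − 4)/7 = 0.0000
Deviations from mean: 1.0000, 6.0000, -5.0000, -8.0000, 4.0000, 6.0000, -4.0000
Σ(z_t−z̄)(z_{t+1}−z̄) = (6.0000) + (-30.0000) + (40.0000) + (-32.0000) + (24.0000) + (-24.0000) = -16.0000
Denominator Σ(z_t−z̄)² = 194.0000
r_1 = -16.0000 / 194.0000 = -0.082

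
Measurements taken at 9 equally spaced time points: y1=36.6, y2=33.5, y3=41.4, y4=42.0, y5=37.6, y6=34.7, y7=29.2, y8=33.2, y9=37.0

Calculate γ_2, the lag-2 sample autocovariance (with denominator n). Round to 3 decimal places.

Mean ȳ = (36.6 + 33.5 + 41.4 + 42.0 + 37.6 + 34.7 + 29.2 + 33.2 + 37.0)/9 = 36.1333
Σ_{t=1}^{7}(y_t−ȳ)(y_{t+2}−ȳ) = -25.6489
γ_2 = -25.6489 / 9 = -2.850

-2.850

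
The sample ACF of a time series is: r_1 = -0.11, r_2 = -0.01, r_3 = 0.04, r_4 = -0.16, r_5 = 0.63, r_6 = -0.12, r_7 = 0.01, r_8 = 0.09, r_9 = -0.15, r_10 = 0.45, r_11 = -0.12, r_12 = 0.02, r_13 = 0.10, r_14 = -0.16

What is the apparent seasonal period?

5

The largest autocorrelation is r_5 = 0.63, with a weaker echo at lag 10 (0.45); the remaining lags stay at or below 0.10.
The dominant spike at lag 5 indicates a seasonal period of 5.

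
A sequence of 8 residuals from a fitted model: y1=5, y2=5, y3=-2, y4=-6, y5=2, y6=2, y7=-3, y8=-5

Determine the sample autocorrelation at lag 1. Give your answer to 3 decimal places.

0.209

Mean ȳ = (5 + 5 − 2 − 6 + 2 + 2 − 3 − 5)/8 = -0.2500
Numerator Σ_{t=1}^{7}(y_t−ȳ)(y_{t+1}−ȳ) = 27.4375
Denominator Σ(y_t−ȳ)² = 131.5000
r_1 = 27.4375 / 131.5000 = 0.209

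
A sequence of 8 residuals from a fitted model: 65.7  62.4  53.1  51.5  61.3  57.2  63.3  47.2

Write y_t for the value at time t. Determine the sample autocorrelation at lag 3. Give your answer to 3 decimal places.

Mean ȳ = (65.7 + 62.4 + 53.1 + 51.5 + 61.3 + 57.2 + 63.3 + 47.2)/8 = 57.7125
Deviations from mean: 7.9875, 4.6875, -4.6125, -6.2125, 3.5875, -0.5125, 5.5875, -10.5125
Σ(y_t−ȳ)(y_{t+3}−ȳ) = (-49.6223) + (16.8164) + (2.3639) + (-34.7123) + (-37.7136) = -102.8680
Denominator Σ(y_t−ȳ)² = 300.5088
r_3 = -102.8680 / 300.5088 = -0.342

-0.342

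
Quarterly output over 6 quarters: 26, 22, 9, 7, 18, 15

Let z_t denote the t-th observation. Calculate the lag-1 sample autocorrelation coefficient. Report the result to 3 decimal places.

Mean z̄ = (26 + 22 + 9 + 7 + 18 + 15)/6 = 16.1667
Deviations from mean: 9.8333, 5.8333, -7.1667, -9.1667, 1.8333, -1.1667
Numerator Σ_{t=1}^{5}(z_t−z̄)(z_{t+1}−z̄) = 62.3056
Denominator Σ(z_t−z̄)² = 270.8333
r_1 = 62.3056 / 270.8333 = 0.230

0.230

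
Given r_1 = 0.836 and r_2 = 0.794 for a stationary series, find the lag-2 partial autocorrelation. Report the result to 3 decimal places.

φ_{22} = (r_2 − r_1²) / (1 − r_1²)
r_1² = (0.836)² = 0.698896
Numerator = 0.794 − 0.6989 = 0.0951; denominator = 1 − 0.6989 = 0.3011
φ_{22} = 0.0951 / 0.3011 = 0.316

0.316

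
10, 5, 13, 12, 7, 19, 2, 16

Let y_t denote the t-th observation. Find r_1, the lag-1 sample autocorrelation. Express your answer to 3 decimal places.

-0.713

Mean ȳ = (10 + 5 + 13 + 12 + 7 + 19 + 2 + 16)/8 = 10.5000
Deviations from mean: -0.5000, -5.5000, 2.5000, 1.5000, -3.5000, 8.5000, -8.5000, 5.5000
Numerator Σ_{t=1}^{7}(y_t−ȳ)(y_{t+1}−ȳ) = -161.2500
Denominator Σ(y_t−ȳ)² = 226.0000
r_1 = -161.2500 / 226.0000 = -0.713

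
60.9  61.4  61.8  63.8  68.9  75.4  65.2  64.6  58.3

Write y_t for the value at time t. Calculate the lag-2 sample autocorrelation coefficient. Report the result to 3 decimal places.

Mean ȳ = (60.9 + 61.4 + 61.8 + 63.8 + 68.9 + 75.4 + 65.2 + 64.6 + 58.3)/9 = 64.4778
Σ(y_t−ȳ)(y_{t+2}−ȳ) = (9.5805) + (2.0860) + (-11.8417) + (-7.4028) + (3.1938) + (1.3349) + (-4.4617) = -7.5110
Denominator Σ(y_t−ȳ)² = 207.4556
r_2 = -7.5110 / 207.4556 = -0.036

-0.036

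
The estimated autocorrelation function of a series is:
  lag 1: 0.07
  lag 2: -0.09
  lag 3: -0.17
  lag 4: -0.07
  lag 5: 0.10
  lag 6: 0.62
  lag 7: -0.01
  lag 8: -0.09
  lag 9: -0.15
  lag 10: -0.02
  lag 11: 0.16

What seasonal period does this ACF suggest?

The largest autocorrelation is r_6 = 0.62; the remaining lags stay at or below 0.16.
The dominant spike at lag 6 indicates a seasonal period of 6.

6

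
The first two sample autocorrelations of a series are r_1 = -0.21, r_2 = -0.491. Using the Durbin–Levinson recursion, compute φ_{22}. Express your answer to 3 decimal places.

φ_{22} = (r_2 − r_1²) / (1 − r_1²)
r_1² = (-0.21)² = 0.0441
Numerator = -0.491 − 0.0441 = -0.5351; denominator = 1 − 0.0441 = 0.9559
φ_{22} = -0.5351 / 0.9559 = -0.560

-0.560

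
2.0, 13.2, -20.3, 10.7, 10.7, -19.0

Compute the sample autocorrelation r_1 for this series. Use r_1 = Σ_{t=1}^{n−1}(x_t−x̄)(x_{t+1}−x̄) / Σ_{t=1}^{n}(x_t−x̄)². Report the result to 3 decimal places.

-0.459

Mean x̄ = (2.0 + 13.2 − 20.3 + 10.7 + 10.7 − 19.0)/6 = -0.4500
Deviations from mean: 2.4500, 13.6500, -19.8500, 11.1500, 11.1500, -18.5500
Numerator Σ_{t=1}^{5}(x_t−x̄)(x_{t+1}−x̄) = -541.3475
Denominator Σ(x_t−x̄)² = 1179.0950
r_1 = -541.3475 / 1179.0950 = -0.459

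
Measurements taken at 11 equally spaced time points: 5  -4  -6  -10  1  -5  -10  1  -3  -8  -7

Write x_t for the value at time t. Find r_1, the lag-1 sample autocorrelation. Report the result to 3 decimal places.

Mean x̄ = (5 − 4 − 6 − 10 + 1 − 5 − 10 + 1 − 3 − 8 − 7)/11 = -4.1818
Numerator Σ_{t=1}^{10}(x_t−x̄)(x_{t+1}−x̄) = -35.4876
Denominator Σ(x_t−x̄)² = 233.6364
r_1 = -35.4876 / 233.6364 = -0.152

-0.152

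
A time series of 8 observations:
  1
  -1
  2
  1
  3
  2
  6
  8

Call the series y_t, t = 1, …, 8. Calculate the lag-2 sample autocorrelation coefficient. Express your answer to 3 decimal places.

0.099

Mean ȳ = (1 − 1 + 2 + 1 + 3 + 2 + 6 + 8)/8 = 2.7500
Deviations from mean: -1.7500, -3.7500, -0.7500, -1.7500, 0.2500, -0.7500, 3.2500, 5.2500
Σ(y_t−ȳ)(y_{t+2}−ȳ) = (1.3125) + (6.5625) + (-0.1875) + (1.3125) + (0.8125) + (-3.9375) = 5.8750
Denominator Σ(y_t−ȳ)² = 59.5000
r_2 = 5.8750 / 59.5000 = 0.099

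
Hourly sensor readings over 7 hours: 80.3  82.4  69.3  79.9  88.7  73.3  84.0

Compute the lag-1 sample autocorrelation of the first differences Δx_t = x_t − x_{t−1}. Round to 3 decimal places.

-0.515

First differences Δx: 2.1, -13.1, 10.6, 8.8, -15.4, 10.7
Mean of differences = 0.6167
Numerator Σ(Δx_t−Δx̄)(Δx_{t+1}−Δx̄) = -368.1586
Denominator Σ(Δx_t−Δx̄)² = 715.1883
r_1(Δx) = -368.1586 / 715.1883 = -0.515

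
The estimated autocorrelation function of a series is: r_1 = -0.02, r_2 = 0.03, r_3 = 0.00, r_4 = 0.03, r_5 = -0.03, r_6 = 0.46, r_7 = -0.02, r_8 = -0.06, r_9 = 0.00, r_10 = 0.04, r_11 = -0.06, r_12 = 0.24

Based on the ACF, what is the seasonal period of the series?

6

The largest autocorrelation is r_6 = 0.46, with a weaker echo at lag 12 (0.24); the remaining lags stay at or below 0.04.
The dominant spike at lag 6 indicates a seasonal period of 6.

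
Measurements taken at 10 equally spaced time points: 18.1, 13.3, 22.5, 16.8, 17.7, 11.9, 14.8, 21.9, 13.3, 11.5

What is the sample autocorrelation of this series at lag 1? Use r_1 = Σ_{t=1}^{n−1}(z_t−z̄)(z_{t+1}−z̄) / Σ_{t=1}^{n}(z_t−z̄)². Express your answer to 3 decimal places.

Mean z̄ = (18.1 + 13.3 + 22.5 + 16.8 + 17.7 + 11.9 + 14.8 + 21.9 + 13.3 + 11.5)/10 = 16.1800
Numerator Σ_{t=1}^{9}(z_t−z̄)(z_{t+1}−z̄) = -30.3584
Denominator Σ(z_t−z̄)² = 137.7560
r_1 = -30.3584 / 137.7560 = -0.220

-0.220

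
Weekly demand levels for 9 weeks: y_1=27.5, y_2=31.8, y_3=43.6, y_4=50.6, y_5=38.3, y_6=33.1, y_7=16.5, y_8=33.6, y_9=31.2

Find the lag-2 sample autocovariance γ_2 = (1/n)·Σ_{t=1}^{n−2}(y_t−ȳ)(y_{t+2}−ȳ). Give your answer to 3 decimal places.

-10.971

Mean ȳ = (27.5 + 31.8 + 43.6 + 50.6 + 38.3 + 33.1 + 16.5 + 33.6 + 31.2)/9 = 34.0222
Σ_{t=1}^{7}(y_t−ȳ)(y_{t+2}−ȳ) = -98.7399
γ_2 = -98.7399 / 9 = -10.971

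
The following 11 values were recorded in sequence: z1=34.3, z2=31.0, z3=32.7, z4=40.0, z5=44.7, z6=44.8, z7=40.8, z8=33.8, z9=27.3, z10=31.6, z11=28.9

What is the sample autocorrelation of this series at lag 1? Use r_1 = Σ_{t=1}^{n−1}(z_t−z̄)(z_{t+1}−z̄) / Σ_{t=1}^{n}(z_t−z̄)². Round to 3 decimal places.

Mean z̄ = (34.3 + 31.0 + 32.7 + 40.0 + 44.7 + 44.8 + 40.8 + 33.8 + 27.3 + 31.6 + 28.9)/11 = 35.4455
Numerator Σ_{t=1}^{10}(z_t−z̄)(z_{t+1}−z̄) = 244.6898
Denominator Σ(z_t−z̄)² = 377.8673
r_1 = 244.6898 / 377.8673 = 0.648

0.648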